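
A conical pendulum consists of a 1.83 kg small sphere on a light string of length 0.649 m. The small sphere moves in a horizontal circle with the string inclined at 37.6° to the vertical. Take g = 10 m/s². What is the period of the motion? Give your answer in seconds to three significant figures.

r = L sinθ = 0.3960 m. From T sinθ = mω²r and T cosθ = mg: tanθ = ω²r/g, so ω² = g tanθ / r = g/(L cosθ).
ω = √(g/(L cosθ)) = √(10.0/(0.649 × 0.7923)) = √19.45 = 4.410 rad/s.
Period = 2π/ω = 1.425 s.

1.42 s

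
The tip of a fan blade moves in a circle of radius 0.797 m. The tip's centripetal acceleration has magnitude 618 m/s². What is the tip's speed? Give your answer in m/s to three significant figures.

a_c = v²/r ⇒ v = √(a_c · r) = √(618 × 0.797) = √492.5 = 22.19 m/s.

22.2 m/s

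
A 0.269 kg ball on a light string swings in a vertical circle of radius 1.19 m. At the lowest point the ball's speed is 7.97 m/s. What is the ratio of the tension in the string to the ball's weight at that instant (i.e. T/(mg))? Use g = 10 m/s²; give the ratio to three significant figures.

At the bottom, T − mg = mv²/r, so T = m(v²/r + g) and T/(mg) = v²/(rg) + 1 = (7.97)²/(1.19 × 10.0) + 1 = 5.338 + 1 = 6.338.

6.34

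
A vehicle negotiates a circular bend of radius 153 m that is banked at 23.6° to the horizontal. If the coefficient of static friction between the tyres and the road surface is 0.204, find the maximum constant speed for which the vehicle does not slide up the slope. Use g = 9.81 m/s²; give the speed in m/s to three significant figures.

32.5 m/s

At the maximum speed, friction acts down the slope at its limiting value f = μN. Radially (horizontal, toward centre): N sinθ + μN cosθ = mv²/r. Vertically: N cosθ − μN sinθ = mg.
Dividing: v² = r g (sinθ + μcosθ)/(cosθ − μsinθ).
sinθ + μcosθ = 0.4003 + 0.204×0.9164 = 0.5873; cosθ − μsinθ = 0.9164 − 0.204×0.4003 = 0.8347.
v² = 153 × 9.81 × 0.5873/0.8347 = 1056 m²/s², so v = 32.50 m/s.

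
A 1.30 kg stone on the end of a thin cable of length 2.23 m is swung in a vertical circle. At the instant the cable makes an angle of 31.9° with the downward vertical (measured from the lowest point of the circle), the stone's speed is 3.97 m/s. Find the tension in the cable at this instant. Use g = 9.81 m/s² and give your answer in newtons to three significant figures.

20.0 N

Take the radial direction toward the centre of the circle as positive. The component of the weight along the string toward the centre is −mg cos φ (φ measured from the bottom), so Newton's second law along the string gives T − mg cos φ = m v²/r.
cos 31.9° = 0.8490, so T = m(v²/r + g cos φ) = 1.30 × ((3.97)²/2.23 + 9.81 × 0.8490) = 1.30 × (7.068 + (8.328)) = 1.30 × 15.40 = 20.01 N.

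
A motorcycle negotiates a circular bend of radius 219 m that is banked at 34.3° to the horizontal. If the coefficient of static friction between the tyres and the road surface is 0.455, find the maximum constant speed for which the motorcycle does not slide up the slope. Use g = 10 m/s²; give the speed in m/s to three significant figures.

At the maximum speed, friction acts down the slope at its limiting value f = μN. Radially (horizontal, toward centre): N sinθ + μN cosθ = mv²/r. Vertically: N cosθ − μN sinθ = mg.
Dividing: v² = r g (sinθ + μcosθ)/(cosθ − μsinθ).
sinθ + μcosθ = 0.5635 + 0.455×0.8261 = 0.9394; cosθ − μsinθ = 0.8261 − 0.455×0.5635 = 0.5697.
v² = 219 × 10.0 × 0.9394/0.5697 = 3611 m²/s², so v = 60.09 m/s.

60.1 m/s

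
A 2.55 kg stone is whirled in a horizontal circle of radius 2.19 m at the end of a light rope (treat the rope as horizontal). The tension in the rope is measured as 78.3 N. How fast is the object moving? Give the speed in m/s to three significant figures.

8.20 m/s

T = m v²/r ⇒ v = √(T r / m) = √(78.3 × 2.19 / 2.55) = √67.25 = 8.200 m/s.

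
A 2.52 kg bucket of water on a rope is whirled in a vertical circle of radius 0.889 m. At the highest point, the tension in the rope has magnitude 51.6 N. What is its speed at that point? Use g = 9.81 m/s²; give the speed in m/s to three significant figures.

5.19 m/s

At the top, T + mg = mv²/r, so v = √(r(T/m + g)) = √(0.889 × (51.6/2.52 + 9.81)) = √(0.889 × 30.29) = √26.92 = 5.189 m/s.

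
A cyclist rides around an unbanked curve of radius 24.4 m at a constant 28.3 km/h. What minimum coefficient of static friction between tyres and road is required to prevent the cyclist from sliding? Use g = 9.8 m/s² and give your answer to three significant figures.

v = 28.3/3.6 = 7.861 m/s.
Friction provides the centripetal force: μ_s m g = m v²/r, so μ_s = v²/(g r) = (7.861)²/(9.8 × 24.4) = 61.80/239.1 = 0.2584.

0.258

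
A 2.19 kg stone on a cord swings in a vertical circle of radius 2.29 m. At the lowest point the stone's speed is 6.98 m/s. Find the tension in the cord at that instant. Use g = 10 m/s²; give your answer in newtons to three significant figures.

At the lowest point, T points up (toward the centre) and the weight mg points down (away from the centre), so the net inward force is T − mg = mv²/r.
T = m(v²/r + g) = 2.19 × ((6.98)²/2.29 + 10.0) = 2.19 × (21.28 + 10.0) = 2.19 × 31.28 = 68.49 N.

68.5 N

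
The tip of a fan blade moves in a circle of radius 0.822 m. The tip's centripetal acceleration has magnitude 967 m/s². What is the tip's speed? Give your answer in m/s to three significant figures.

28.2 m/s

a_c = v²/r ⇒ v = √(a_c · r) = √(967 × 0.822) = √794.9 = 28.19 m/s.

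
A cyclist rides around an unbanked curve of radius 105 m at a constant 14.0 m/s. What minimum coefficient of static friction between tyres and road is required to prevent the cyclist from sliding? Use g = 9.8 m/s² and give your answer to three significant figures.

0.190

Friction provides the centripetal force: μ_s m g = m v²/r, so μ_s = v²/(g r) = (14.00)²/(9.8 × 105) = 196.0/1029 = 0.1905.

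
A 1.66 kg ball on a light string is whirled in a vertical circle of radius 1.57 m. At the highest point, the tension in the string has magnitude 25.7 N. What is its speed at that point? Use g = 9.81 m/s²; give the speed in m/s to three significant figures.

At the top, T + mg = mv²/r, so v = √(r(T/m + g)) = √(1.57 × (25.7/1.66 + 9.81)) = √(1.57 × 25.29) = √39.71 = 6.301 m/s.

6.30 m/s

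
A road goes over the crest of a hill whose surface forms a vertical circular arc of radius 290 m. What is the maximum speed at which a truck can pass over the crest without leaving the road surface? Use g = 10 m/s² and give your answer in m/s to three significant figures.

At the crest the centre of the circle is below the truck, so the net downward (centripetal) force is mg − N = mv²/r.
The truck leaves the road when N → 0, giving v_max = √(g r) = √(10.0 × 290) = 53.85 m/s.

53.9 m/s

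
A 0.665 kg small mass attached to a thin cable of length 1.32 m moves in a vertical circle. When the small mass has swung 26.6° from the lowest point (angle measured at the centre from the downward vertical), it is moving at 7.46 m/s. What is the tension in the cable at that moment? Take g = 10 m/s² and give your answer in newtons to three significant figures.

34.0 N

Take the radial direction toward the centre of the circle as positive. The component of the weight along the string toward the centre is −mg cos φ (φ measured from the bottom), so Newton's second law along the string gives T − mg cos φ = m v²/r.
cos 26.6° = 0.8942, so T = m(v²/r + g cos φ) = 0.665 × ((7.46)²/1.32 + 10.0 × 0.8942) = 0.665 × (42.16 + (8.942)) = 0.665 × 51.10 = 33.98 N.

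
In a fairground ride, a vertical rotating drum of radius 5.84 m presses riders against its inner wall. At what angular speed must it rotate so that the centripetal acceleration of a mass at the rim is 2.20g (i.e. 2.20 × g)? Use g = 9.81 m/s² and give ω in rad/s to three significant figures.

1.92 rad/s

Centripetal acceleration a_c = ω²r. Setting ω²r = 2.20g:
ω = √(2.20g / r) = √(2.20 × 9.81 / 5.84) = √3.696 = 1.922 rad/s.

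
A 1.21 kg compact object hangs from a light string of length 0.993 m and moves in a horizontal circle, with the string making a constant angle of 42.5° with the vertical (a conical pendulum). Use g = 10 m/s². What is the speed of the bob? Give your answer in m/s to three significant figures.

The radius of the circle is r = L sinθ = 0.993 × sin 42.5° = 0.6709 m.
Horizontally T sinθ = mv²/r and vertically T cosθ = mg, so tanθ = v²/(rg).
v = √(r g tanθ) = √(0.6709 × 10.0 × 0.9163) = √6.147 = 2.479 m/s.

2.48 m/s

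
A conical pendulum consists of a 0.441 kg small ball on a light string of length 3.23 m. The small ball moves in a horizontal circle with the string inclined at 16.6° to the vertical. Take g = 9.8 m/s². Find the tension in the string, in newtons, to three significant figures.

Vertically the bob has no acceleration, so T cosθ = mg.
T = mg/cosθ = 0.441 × 9.8 / cos 16.6° = 4.322/0.9583 = 4.510 N.

4.51 N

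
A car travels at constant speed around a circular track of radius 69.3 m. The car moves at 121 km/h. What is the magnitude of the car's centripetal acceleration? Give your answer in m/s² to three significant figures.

16.3 m/s²

v = 121 km/h = 121/3.6 = 33.61 m/s.
a_c = v²/r = (33.61)²/69.3 = 1130/69.3 = 16.30 m/s².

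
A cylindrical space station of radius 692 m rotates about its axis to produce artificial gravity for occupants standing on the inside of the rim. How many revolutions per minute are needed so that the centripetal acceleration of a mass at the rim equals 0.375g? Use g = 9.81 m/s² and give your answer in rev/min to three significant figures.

0.696 rev/min

Require ω²r = 0.375g, so ω = √(0.375 × 9.81/692) = 0.07291 rad/s.
In rev/min: ω × 60/(2π) = 0.07291 × 60/(2π) = 0.6963 rev/min.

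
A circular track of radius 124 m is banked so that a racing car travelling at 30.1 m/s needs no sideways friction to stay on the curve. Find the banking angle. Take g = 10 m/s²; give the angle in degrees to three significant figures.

With no friction, the horizontal component of the normal force provides the centripetal force: N sinθ = mv²/r, while N cosθ = mg vertically.
Dividing: tanθ = v²/(r g) = (30.1)²/(124 × 10.0) = 906.0/1240 = 0.7307.
θ = arctan(0.7307) = 36.15°.

36.2°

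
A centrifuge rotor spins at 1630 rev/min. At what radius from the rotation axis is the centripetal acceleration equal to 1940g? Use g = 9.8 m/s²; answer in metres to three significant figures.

0.653 m

ω = 1630 rev/min × 2π/60 = 170.7 rad/s.
a_c = ω²r = 1940g ⇒ r = 1940 × 9.8 / (170.7)² = 19010/29140 = 0.6525 m.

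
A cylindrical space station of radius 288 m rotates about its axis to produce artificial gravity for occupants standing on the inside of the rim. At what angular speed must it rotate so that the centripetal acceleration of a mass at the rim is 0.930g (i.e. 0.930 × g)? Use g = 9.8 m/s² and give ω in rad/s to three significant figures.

Centripetal acceleration a_c = ω²r. Setting ω²r = 0.930g:
ω = √(0.930g / r) = √(0.930 × 9.8 / 288) = √0.03165 = 0.1779 rad/s.

0.178 rad/s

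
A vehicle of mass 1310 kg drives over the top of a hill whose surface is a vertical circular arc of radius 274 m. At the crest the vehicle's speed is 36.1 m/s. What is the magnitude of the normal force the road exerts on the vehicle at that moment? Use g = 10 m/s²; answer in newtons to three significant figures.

6870 N

At the crest the centripetal acceleration points downward (toward the centre of the arc), so mg − N = mv²/r.
N = m(g − v²/r) = 1310 × (10.0 − (36.1)²/274) = 1310 × (10.0 − 4.756) = 1310 × 5.244 = 6869 N.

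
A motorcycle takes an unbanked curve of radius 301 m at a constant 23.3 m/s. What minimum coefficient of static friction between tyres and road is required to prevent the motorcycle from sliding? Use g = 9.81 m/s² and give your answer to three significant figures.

Friction provides the centripetal force: μ_s m g = m v²/r, so μ_s = v²/(g r) = (23.30)²/(9.81 × 301) = 542.9/2953 = 0.1839.

0.184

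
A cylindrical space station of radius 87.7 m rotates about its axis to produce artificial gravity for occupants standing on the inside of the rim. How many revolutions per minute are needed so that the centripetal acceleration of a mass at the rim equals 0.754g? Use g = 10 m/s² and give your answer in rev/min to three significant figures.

Require ω²r = 0.754g, so ω = √(0.754 × 10.0/87.7) = 0.2932 rad/s.
In rev/min: ω × 60/(2π) = 0.2932 × 60/(2π) = 2.800 rev/min.

2.80 rev/min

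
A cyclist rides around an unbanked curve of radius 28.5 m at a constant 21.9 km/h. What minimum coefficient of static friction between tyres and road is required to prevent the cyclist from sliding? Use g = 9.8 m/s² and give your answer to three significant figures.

v = 21.9/3.6 = 6.083 m/s.
Friction provides the centripetal force: μ_s m g = m v²/r, so μ_s = v²/(g r) = (6.083)²/(9.8 × 28.5) = 37.01/279.3 = 0.1325.

0.132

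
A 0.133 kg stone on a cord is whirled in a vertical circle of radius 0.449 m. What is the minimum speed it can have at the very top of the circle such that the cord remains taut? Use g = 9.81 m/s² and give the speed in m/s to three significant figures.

2.10 m/s

At the top, both weight mg and T point toward the centre: T + mg = mv²/r.
At minimum speed T → 0, so mg = mv_min²/r ⇒ v_min = √(g r) = √(9.81 × 0.449) = 2.099 m/s.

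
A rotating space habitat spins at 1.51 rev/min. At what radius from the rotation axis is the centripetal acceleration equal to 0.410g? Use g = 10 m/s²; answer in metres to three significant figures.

164 m

ω = 1.51 rev/min × 2π/60 = 0.1581 rad/s.
a_c = ω²r = 0.410g ⇒ r = 0.410 × 10.0 / (0.1581)² = 4.100/0.02500 = 164.0 m.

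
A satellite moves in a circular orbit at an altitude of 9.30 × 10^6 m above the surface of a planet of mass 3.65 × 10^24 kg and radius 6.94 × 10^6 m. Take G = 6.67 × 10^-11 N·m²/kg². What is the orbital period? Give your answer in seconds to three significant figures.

26400 s

r = R + h = 6.94 × 10^6 + 9.30 × 10^6 = 1.624 × 10^7 m. Gravity provides the centripetal force: G M m / r² = m v² / r ⇒ v = √(GM/r) = 3872 m/s.
T = 2πr/v = 2π × 1.624 × 10^7 / 3872 = 26350 s.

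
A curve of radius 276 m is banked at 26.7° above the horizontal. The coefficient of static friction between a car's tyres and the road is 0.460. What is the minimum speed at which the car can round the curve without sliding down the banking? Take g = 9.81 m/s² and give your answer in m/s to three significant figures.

At the minimum speed, friction acts up the slope at its limiting value f = μN. Radially (horizontal, toward centre): N sinθ − μN cosθ = mv²/r. Vertically: N cosθ + μN sinθ = mg.
Dividing: v² = r g (sinθ − μcosθ)/(cosθ + μsinθ).
sinθ − μcosθ = 0.4493 − 0.460×0.8934 = 0.03837; cosθ + μsinθ = 0.8934 + 0.460×0.4493 = 1.100.
v² = 276 × 9.81 × 0.03837/1.100 = 94.44 m²/s², so v = 9.718 m/s.

9.72 m/s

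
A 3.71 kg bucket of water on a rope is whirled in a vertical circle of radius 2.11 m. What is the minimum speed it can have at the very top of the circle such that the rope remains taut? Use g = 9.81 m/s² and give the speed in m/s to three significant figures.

At the top, both weight mg and T point toward the centre: T + mg = mv²/r.
At minimum speed T → 0, so mg = mv_min²/r ⇒ v_min = √(g r) = √(9.81 × 2.11) = 4.550 m/s.

4.55 m/s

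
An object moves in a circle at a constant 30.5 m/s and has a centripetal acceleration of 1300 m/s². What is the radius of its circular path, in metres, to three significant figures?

a_c = v²/r ⇒ r = v²/a_c = (30.5)²/1300 = 930.2/1300 = 0.7156 m.

0.716 m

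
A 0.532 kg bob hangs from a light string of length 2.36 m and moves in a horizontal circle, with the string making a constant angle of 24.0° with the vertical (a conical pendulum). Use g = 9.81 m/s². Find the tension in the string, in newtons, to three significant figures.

Vertically the bob has no acceleration, so T cosθ = mg.
T = mg/cosθ = 0.532 × 9.81 / cos 24.0° = 5.219/0.9135 = 5.713 N.

5.71 N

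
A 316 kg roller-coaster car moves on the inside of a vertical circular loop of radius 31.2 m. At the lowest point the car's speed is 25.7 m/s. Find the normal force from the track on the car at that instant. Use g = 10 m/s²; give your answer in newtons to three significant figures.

9850 N

At the lowest point, N points up (toward the centre) and the weight mg points down (away from the centre), so the net inward force is N − mg = mv²/r.
N = m(v²/r + g) = 316 × ((25.7)²/31.2 + 10.0) = 316 × (21.17 + 10.0) = 316 × 31.17 = 9850 N.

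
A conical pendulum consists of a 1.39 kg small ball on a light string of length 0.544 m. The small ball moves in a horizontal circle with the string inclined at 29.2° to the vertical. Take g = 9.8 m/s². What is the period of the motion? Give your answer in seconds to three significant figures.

r = L sinθ = 0.2654 m. From T sinθ = mω²r and T cosθ = mg: tanθ = ω²r/g, so ω² = g tanθ / r = g/(L cosθ).
ω = √(g/(L cosθ)) = √(9.8/(0.544 × 0.8729)) = √20.64 = 4.543 rad/s.
Period = 2π/ω = 1.383 s.

1.38 s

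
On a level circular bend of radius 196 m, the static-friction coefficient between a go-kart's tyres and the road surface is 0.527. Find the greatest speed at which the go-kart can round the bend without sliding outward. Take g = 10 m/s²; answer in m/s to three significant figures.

On a flat curve, static friction is the only horizontal force, so it must supply the full centripetal force: μ_s m g = m v²/r.
Mass cancels: v_max = √(μ_s g r) = √(0.527 × 10.0 × 196) = √1033 = 32.14 m/s.

32.1 m/s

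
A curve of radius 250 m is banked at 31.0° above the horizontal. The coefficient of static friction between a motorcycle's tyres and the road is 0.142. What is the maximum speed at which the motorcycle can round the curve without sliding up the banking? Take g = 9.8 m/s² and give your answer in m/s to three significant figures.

At the maximum speed, friction acts down the slope at its limiting value f = μN. Radially (horizontal, toward centre): N sinθ + μN cosθ = mv²/r. Vertically: N cosθ − μN sinθ = mg.
Dividing: v² = r g (sinθ + μcosθ)/(cosθ − μsinθ).
sinθ + μcosθ = 0.5150 + 0.142×0.8572 = 0.6368; cosθ − μsinθ = 0.8572 − 0.142×0.5150 = 0.7840.
v² = 250 × 9.8 × 0.6368/0.7840 = 1990 m²/s², so v = 44.61 m/s.

44.6 m/s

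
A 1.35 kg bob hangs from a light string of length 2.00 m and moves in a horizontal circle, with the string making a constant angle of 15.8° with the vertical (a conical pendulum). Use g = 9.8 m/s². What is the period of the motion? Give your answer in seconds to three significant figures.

r = L sinθ = 0.5446 m. From T sinθ = mω²r and T cosθ = mg: tanθ = ω²r/g, so ω² = g tanθ / r = g/(L cosθ).
ω = √(g/(L cosθ)) = √(9.8/(2.00 × 0.9622)) = √5.092 = 2.257 rad/s.
Period = 2π/ω = 2.784 s.

2.78 s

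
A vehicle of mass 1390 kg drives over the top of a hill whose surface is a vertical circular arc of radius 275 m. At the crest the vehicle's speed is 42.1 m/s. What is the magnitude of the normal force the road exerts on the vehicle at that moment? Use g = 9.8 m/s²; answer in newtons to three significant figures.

4660 N

At the crest the centripetal acceleration points downward (toward the centre of the arc), so mg − N = mv²/r.
N = m(g − v²/r) = 1390 × (9.8 − (42.1)²/275) = 1390 × (9.8 − 6.445) = 1390 × 3.355 = 4663 N.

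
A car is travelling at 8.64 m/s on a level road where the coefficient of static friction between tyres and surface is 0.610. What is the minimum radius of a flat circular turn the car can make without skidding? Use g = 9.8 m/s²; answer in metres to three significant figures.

At the limit, μ_s m g = m v²/r, so r_min = v²/(μ_s g) = (8.64)²/(0.610 × 9.8) = 74.65/5.978 = 12.49 m.

12.5 m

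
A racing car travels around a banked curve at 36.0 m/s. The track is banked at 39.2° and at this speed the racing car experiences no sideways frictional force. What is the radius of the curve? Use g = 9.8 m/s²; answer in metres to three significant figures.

162 m

Frictionless banking: tanθ = v²/(rg), so r = v²/(g tanθ).
r = (36.0)²/(9.8 × tan 39.2°) = 1296/(9.8 × 0.8156) = 1296/7.993 = 162.1 m.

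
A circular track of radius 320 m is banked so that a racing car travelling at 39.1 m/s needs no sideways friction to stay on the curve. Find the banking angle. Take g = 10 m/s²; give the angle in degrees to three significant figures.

25.5°

For a frictionless banked turn: horizontally N sinθ = mv²/r and vertically N cosθ = mg.
Dividing: tanθ = v²/(r g) = (39.1)²/(320 × 10.0) = 1529/3200 = 0.4778.
θ = arctan(0.4778) = 25.54°.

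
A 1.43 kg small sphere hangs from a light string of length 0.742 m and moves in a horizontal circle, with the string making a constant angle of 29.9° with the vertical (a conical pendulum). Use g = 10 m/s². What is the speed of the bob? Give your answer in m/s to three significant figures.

1.46 m/s

The radius of the circle is r = L sinθ = 0.742 × sin 29.9° = 0.3699 m.
Horizontally T sinθ = mv²/r and vertically T cosθ = mg, so tanθ = v²/(rg).
v = √(r g tanθ) = √(0.3699 × 10.0 × 0.5750) = √2.127 = 1.458 m/s.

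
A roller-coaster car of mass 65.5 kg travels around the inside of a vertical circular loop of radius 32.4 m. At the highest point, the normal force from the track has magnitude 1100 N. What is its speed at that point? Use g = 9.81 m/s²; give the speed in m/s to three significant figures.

At the top, N + mg = mv²/r, so v = √(r(N/m + g)) = √(32.4 × (1100/65.5 + 9.81)) = √(32.4 × 26.60) = √862.0 = 29.36 m/s.

29.4 m/s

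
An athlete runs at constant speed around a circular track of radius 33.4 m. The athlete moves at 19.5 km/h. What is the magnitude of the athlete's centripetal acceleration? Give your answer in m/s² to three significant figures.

0.878 m/s²

v = 19.5 km/h = 19.5/3.6 = 5.417 m/s.
a_c = v²/r = (5.417)²/33.4 = 29.34/33.4 = 0.8785 m/s².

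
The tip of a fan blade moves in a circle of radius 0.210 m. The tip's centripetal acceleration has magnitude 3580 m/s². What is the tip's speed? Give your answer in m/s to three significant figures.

27.4 m/s

a_c = v²/r ⇒ v = √(a_c · r) = √(3580 × 0.210) = √751.8 = 27.42 m/s.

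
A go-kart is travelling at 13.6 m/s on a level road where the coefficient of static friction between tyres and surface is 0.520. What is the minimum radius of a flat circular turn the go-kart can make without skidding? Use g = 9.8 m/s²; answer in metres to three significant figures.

At the limit, μ_s m g = m v²/r, so r_min = v²/(μ_s g) = (13.6)²/(0.520 × 9.8) = 185.0/5.096 = 36.30 m.

36.3 m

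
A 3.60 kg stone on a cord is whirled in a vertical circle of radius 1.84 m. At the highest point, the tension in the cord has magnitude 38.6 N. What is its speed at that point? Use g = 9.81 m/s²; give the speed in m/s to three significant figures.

6.15 m/s

At the top, T + mg = mv²/r, so v = √(r(T/m + g)) = √(1.84 × (38.6/3.60 + 9.81)) = √(1.84 × 20.53) = √37.78 = 6.146 m/s.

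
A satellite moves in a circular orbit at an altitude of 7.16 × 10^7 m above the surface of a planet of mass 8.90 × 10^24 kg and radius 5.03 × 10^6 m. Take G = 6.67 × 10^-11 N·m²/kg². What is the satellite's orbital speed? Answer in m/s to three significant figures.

Orbital radius r = R + h = 5.03 × 10^6 + 7.16 × 10^7 = 7.663 × 10^7 m.
Gravity supplies the centripetal force: G M m / r² = m v² / r, so v = √(GM/r).
v = √(6.67 × 10^-11 × 8.90 × 10^24 / 7.663 × 10^7) = √(7.747 × 10^6) = 2783 m/s.

2780 m/s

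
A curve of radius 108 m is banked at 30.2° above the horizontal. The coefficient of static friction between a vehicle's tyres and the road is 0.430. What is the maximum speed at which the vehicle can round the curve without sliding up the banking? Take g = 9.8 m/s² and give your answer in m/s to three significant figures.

At the maximum speed, friction acts down the slope at its limiting value f = μN. Radially (horizontal, toward centre): N sinθ + μN cosθ = mv²/r. Vertically: N cosθ − μN sinθ = mg.
Dividing: v² = r g (sinθ + μcosθ)/(cosθ − μsinθ).
sinθ + μcosθ = 0.5030 + 0.430×0.8643 = 0.8747; cosθ − μsinθ = 0.8643 − 0.430×0.5030 = 0.6480.
v² = 108 × 9.8 × 0.8747/0.6480 = 1429 m²/s², so v = 37.80 m/s.

37.8 m/s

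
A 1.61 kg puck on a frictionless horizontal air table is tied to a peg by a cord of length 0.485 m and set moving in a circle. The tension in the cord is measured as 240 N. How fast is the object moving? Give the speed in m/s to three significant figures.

8.50 m/s

T = m v²/r ⇒ v = √(T r / m) = √(240 × 0.485 / 1.61) = √72.30 = 8.503 m/s.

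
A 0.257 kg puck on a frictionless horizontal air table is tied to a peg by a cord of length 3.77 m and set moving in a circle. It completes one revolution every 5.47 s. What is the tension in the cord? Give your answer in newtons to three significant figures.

1.28 N

v = 2πr/T = 2π × 3.77/5.47 = 4.330 m/s.
The tension is the only horizontal force, so it supplies the full centripetal force: T = m v²/r = 0.257 × (4.330)²/3.77 = 0.257 × 18.75/3.77 = 1.278 N.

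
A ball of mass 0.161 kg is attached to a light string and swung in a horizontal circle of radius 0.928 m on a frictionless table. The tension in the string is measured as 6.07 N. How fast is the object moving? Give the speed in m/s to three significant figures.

5.92 m/s

T = m v²/r ⇒ v = √(T r / m) = √(6.07 × 0.928 / 0.161) = √34.99 = 5.915 m/s.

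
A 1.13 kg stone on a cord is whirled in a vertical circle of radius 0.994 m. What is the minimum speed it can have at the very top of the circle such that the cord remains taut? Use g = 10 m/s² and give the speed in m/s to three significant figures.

3.15 m/s

At the top, both weight mg and T point toward the centre: T + mg = mv²/r.
At minimum speed T → 0, so mg = mv_min²/r ⇒ v_min = √(g r) = √(10.0 × 0.994) = 3.153 m/s.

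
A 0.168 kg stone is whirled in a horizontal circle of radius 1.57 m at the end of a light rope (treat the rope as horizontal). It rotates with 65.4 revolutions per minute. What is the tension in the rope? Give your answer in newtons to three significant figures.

ω = 65.4 rev/min × 2π/60 = 6.849 rad/s, so v = ωr = 6.849 × 1.57 = 10.75 m/s.
The tension is the only horizontal force, so it supplies the full centripetal force: T = m v²/r = 0.168 × (10.75)²/1.57 = 0.168 × 115.6/1.57 = 12.37 N.

12.4 N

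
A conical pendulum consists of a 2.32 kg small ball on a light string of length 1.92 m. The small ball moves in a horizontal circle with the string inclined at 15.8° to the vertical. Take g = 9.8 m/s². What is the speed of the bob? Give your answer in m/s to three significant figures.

1.20 m/s

The radius of the circle is r = L sinθ = 1.92 × sin 15.8° = 0.5228 m.
Horizontally T sinθ = mv²/r and vertically T cosθ = mg, so tanθ = v²/(rg).
v = √(r g tanθ) = √(0.5228 × 9.8 × 0.2830) = √1.450 = 1.204 m/s.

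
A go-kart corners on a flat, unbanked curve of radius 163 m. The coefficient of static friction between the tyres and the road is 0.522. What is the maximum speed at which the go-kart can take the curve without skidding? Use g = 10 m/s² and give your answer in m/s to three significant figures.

29.2 m/s

Friction provides the centripetal force on a flat curve. At maximum speed it is at its limiting value: μ_s m g = m v²/r.
Mass cancels: v_max = √(μ_s g r) = √(0.522 × 10.0 × 163) = √850.9 = 29.17 m/s.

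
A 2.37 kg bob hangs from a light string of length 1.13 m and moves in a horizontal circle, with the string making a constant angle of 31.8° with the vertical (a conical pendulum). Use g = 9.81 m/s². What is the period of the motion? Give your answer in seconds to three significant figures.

r = L sinθ = 0.5955 m. From T sinθ = mω²r and T cosθ = mg: tanθ = ω²r/g, so ω² = g tanθ / r = g/(L cosθ).
ω = √(g/(L cosθ)) = √(9.81/(1.13 × 0.8499)) = √10.21 = 3.196 rad/s.
Period = 2π/ω = 1.966 s.

1.97 s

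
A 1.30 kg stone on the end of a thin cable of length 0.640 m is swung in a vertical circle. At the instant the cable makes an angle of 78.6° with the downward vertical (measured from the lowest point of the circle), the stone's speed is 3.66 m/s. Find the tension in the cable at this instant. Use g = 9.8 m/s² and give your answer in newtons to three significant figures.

Take the radial direction toward the centre of the circle as positive. The component of the weight along the string toward the centre is −mg cos φ (φ measured from the bottom), so Newton's second law along the string gives T − mg cos φ = m v²/r.
cos 78.6° = 0.1977, so T = m(v²/r + g cos φ) = 1.30 × ((3.66)²/0.640 + 9.8 × 0.1977) = 1.30 × (20.93 + (1.937)) = 1.30 × 22.87 = 29.73 N.

29.7 N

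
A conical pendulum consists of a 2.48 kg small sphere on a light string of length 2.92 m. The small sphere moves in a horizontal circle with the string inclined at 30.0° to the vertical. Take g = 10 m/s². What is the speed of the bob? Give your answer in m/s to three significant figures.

2.90 m/s

The radius of the circle is r = L sinθ = 2.92 × sin 30.0° = 1.460 m.
Horizontally T sinθ = mv²/r and vertically T cosθ = mg, so tanθ = v²/(rg).
v = √(r g tanθ) = √(1.460 × 10.0 × 0.5774) = √8.429 = 2.903 m/s.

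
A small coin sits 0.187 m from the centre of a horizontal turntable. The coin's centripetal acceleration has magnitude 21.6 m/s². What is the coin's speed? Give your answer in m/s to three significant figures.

2.01 m/s

a_c = v²/r ⇒ v = √(a_c · r) = √(21.6 × 0.187) = √4.039 = 2.010 m/s.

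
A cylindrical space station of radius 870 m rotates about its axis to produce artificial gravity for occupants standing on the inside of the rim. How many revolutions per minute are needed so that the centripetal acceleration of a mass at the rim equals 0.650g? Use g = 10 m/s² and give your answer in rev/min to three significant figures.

0.825 rev/min

Require ω²r = 0.650g, so ω = √(0.650 × 10.0/870) = 0.08644 rad/s.
In rev/min: ω × 60/(2π) = 0.08644 × 60/(2π) = 0.8254 rev/min.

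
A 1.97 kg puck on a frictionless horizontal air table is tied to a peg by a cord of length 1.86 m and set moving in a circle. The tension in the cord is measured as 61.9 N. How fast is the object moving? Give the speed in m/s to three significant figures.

7.64 m/s

T = m v²/r ⇒ v = √(T r / m) = √(61.9 × 1.86 / 1.97) = √58.44 = 7.645 m/s.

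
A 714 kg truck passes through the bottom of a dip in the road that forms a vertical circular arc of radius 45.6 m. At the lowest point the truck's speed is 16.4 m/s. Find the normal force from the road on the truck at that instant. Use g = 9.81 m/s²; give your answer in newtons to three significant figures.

At the lowest point, N points up (toward the centre) and the weight mg points down (away from the centre), so the net inward force is N − mg = mv²/r.
N = m(v²/r + g) = 714 × ((16.4)²/45.6 + 9.81) = 714 × (5.898 + 9.81) = 714 × 15.71 = 11220 N.

11200 N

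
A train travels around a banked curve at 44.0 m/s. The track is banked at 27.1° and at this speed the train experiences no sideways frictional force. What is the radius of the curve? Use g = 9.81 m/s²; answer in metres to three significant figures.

386 m

Frictionless banking: tanθ = v²/(rg), so r = v²/(g tanθ).
r = (44.0)²/(9.81 × tan 27.1°) = 1936/(9.81 × 0.5117) = 1936/5.020 = 385.7 m.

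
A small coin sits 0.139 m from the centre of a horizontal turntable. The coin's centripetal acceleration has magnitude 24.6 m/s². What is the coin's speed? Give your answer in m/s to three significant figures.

a_c = v²/r ⇒ v = √(a_c · r) = √(24.6 × 0.139) = √3.419 = 1.849 m/s.

1.85 m/s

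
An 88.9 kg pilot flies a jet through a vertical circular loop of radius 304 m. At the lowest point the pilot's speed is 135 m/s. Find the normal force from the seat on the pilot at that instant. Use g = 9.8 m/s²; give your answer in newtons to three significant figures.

6200 N

At the lowest point, N points up (toward the centre) and the weight mg points down (away from the centre), so the net inward force is N − mg = mv²/r.
N = m(v²/r + g) = 88.9 × ((135)²/304 + 9.8) = 88.9 × (59.95 + 9.8) = 88.9 × 69.75 = 6201 N.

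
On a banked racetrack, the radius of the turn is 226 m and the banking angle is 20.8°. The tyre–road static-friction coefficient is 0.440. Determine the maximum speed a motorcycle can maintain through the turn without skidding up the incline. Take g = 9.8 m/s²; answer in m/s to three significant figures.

46.7 m/s

At the maximum speed, friction acts down the slope at its limiting value f = μN. Radially (horizontal, toward centre): N sinθ + μN cosθ = mv²/r. Vertically: N cosθ − μN sinθ = mg.
Dividing: v² = r g (sinθ + μcosθ)/(cosθ − μsinθ).
sinθ + μcosθ = 0.3551 + 0.440×0.9348 = 0.7664; cosθ − μsinθ = 0.9348 − 0.440×0.3551 = 0.7786.
v² = 226 × 9.8 × 0.7664/0.7786 = 2180 m²/s², so v = 46.69 m/s.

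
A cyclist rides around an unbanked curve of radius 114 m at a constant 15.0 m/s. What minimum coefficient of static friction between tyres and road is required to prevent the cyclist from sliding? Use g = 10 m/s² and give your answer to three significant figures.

Friction provides the centripetal force: μ_s m g = m v²/r, so μ_s = v²/(g r) = (15.00)²/(10.0 × 114) = 225.0/1140 = 0.1974.

0.197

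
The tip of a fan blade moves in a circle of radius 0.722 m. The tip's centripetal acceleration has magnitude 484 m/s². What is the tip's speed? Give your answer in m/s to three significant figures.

18.7 m/s

a_c = v²/r ⇒ v = √(a_c · r) = √(484 × 0.722) = √349.4 = 18.69 m/s.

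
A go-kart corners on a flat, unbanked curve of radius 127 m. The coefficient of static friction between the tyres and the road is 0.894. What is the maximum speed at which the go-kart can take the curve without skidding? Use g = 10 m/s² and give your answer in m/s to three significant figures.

33.7 m/s

The only inward force on a level bend is static friction, so at the limit f_s = μ_s N = μ_s m g = m v²/r.
Mass cancels: v_max = √(μ_s g r) = √(0.894 × 10.0 × 127) = √1135 = 33.70 m/s.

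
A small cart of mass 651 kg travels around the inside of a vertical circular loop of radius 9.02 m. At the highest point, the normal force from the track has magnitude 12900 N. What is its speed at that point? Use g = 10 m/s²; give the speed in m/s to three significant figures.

16.4 m/s

At the top, N + mg = mv²/r, so v = √(r(N/m + g)) = √(9.02 × (12900/651 + 10.0)) = √(9.02 × 29.82) = √268.9 = 16.40 m/s.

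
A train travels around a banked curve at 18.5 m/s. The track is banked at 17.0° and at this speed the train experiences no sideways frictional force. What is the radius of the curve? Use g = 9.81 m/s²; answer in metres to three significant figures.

Frictionless banking: tanθ = v²/(rg), so r = v²/(g tanθ).
r = (18.5)²/(9.81 × tan 17.0°) = 342.2/(9.81 × 0.3057) = 342.2/2.999 = 114.1 m.

114 m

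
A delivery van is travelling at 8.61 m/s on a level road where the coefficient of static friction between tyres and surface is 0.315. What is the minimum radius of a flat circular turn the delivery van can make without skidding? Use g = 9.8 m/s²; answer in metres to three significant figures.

24.0 m

At the limit, μ_s m g = m v²/r, so r_min = v²/(μ_s g) = (8.61)²/(0.315 × 9.8) = 74.13/3.087 = 24.01 m.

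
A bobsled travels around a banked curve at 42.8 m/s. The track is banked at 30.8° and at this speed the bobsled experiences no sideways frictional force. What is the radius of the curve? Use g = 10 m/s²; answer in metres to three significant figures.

Frictionless banking: tanθ = v²/(rg), so r = v²/(g tanθ).
r = (42.8)²/(10.0 × tan 30.8°) = 1832/(10.0 × 0.5961) = 1832/5.961 = 307.3 m.

307 m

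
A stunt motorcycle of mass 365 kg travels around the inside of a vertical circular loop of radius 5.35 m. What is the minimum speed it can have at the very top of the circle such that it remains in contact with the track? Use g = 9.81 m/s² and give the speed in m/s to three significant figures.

7.24 m/s

At the highest point the centre is directly below, so both the weight and N act inward: N + mg = mv²/r.
At minimum speed N → 0, so mg = mv_min²/r ⇒ v_min = √(g r) = √(9.81 × 5.35) = 7.245 m/s.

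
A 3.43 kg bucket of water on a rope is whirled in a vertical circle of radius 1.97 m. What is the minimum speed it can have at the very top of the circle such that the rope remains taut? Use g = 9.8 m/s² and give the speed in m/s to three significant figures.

At the highest point the centre is directly below, so both the weight and T act inward: T + mg = mv²/r.
At minimum speed T → 0, so mg = mv_min²/r ⇒ v_min = √(g r) = √(9.8 × 1.97) = 4.394 m/s.

4.39 m/s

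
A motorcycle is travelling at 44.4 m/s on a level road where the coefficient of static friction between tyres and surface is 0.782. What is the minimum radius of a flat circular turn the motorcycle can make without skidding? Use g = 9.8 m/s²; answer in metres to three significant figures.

At the limit, μ_s m g = m v²/r, so r_min = v²/(μ_s g) = (44.4)²/(0.782 × 9.8) = 1971/7.664 = 257.2 m.

257 m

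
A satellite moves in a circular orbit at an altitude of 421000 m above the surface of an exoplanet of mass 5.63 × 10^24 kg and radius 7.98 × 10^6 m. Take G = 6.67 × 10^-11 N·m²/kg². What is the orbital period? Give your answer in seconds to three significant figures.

7900 s

r = R + h = 7.98 × 10^6 + 421000 = 8.401 × 10^6 m. Gravity provides the centripetal force: G M m / r² = m v² / r ⇒ v = √(GM/r) = 6686 m/s.
T = 2πr/v = 2π × 8.401 × 10^6 / 6686 = 7895 s.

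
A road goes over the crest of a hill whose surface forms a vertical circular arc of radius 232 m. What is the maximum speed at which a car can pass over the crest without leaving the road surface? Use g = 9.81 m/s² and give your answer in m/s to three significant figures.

At the crest the centre of the circle is below the car, so the net downward (centripetal) force is mg − N = mv²/r.
The car leaves the road when N → 0, giving v_max = √(g r) = √(9.81 × 232) = 47.71 m/s.

47.7 m/s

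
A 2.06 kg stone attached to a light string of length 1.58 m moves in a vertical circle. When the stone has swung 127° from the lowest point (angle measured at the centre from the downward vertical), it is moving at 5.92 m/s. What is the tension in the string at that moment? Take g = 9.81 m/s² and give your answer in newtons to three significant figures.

Take the radial direction toward the centre of the circle as positive. The component of the weight along the string toward the centre is −mg cos φ (φ measured from the bottom), so Newton's second law along the string gives T − mg cos φ = m v²/r.
cos 127° = -0.6018, so T = m(v²/r + g cos φ) = 2.06 × ((5.92)²/1.58 + 9.81 × -0.6018) = 2.06 × (22.18 + (-5.904)) = 2.06 × 16.28 = 33.53 N.

33.5 N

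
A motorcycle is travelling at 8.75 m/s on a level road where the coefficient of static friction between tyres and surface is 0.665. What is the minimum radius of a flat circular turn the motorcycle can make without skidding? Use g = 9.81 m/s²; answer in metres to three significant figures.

11.7 m

At the limit, μ_s m g = m v²/r, so r_min = v²/(μ_s g) = (8.75)²/(0.665 × 9.81) = 76.56/6.524 = 11.74 m.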